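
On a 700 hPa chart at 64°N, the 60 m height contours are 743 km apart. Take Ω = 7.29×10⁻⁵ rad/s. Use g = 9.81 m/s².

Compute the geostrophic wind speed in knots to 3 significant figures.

11.8 knots

Coriolis parameter at 64°N:
f = 2Ω sin φ = 2 × 7.29×10⁻⁵ × sin 64° = 1.31×10⁻⁴ s⁻¹
Height gradient: |∂Z/∂n| = 60 m / 743000 m = 8.08×10⁻⁵
On a pressure surface, geostrophic balance gives V_g = (g/f)|∂Z/∂n|:
V_g = 9.81 × 8.08×10⁻⁵ / 1.31×10⁻⁴ = 6.05 m/s
Converting: 6.05 m/s × 1.944 = 11.8 knots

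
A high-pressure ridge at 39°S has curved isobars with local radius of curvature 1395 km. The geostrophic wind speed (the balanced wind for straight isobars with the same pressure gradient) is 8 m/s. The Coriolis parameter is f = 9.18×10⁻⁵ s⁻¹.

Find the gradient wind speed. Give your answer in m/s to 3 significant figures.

8.57 m/s

Around a high, pressure-gradient force acts outward with centrifugal, so Coriolis balances both:
fV = (1/ρ)|∂P/∂n| + V²/R  →  V² − fR·V + fR·V_g = 0
With fR = 9.18×10⁻⁵ × 1395×10³ m = 128 m/s:
V = [fR − √((fR)² − 4 fR V_g)]/2 = [128 − √(128² − 4×128×8)]/2 = 8.57 m/s
Supergeostrophic (V > V_g = 8 m/s), as expected around a high.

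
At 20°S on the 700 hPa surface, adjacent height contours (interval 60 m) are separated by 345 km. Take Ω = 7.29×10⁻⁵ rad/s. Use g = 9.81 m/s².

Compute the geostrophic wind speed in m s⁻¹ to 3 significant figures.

Coriolis parameter at 20°S:
f = 2Ω sin φ = 2 × 7.29×10⁻⁵ × sin 20° = 4.99×10⁻⁵ s⁻¹
Height gradient: |∂Z/∂n| = 60 m / 345000 m = 1.74×10⁻⁴
On a pressure surface, geostrophic balance gives V_g = (g/f)|∂Z/∂n|:
V_g = 9.81 × 1.74×10⁻⁴ / 4.99×10⁻⁵ = 34.2 m/s

34.2 m s⁻¹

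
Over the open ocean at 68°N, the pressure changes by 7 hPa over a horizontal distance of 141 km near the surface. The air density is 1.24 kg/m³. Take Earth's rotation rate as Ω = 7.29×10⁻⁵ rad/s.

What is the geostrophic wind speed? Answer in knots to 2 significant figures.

Coriolis parameter at 68°N:
f = 2Ω sin φ = 2 × 7.29×10⁻⁵ × sin 68° = 1.35×10⁻⁴ s⁻¹
Pressure gradient: |∂P/∂n| = 700 Pa / 141000 m = 4.96×10⁻³ Pa/m
Geostrophic balance (pressure-gradient force = Coriolis force):
V_g = (1/(fρ)) |∂P/∂n| = 4.96×10⁻³ / (1.35×10⁻⁴ × 1.24) = 29.6 m/s
Converting: 29.6 m/s × 1.944 = 58 knots

58 knots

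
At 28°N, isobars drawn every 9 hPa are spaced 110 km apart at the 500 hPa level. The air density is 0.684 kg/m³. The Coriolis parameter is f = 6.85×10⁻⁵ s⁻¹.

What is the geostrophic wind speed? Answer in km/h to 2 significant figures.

Pressure gradient: |∂P/∂n| = 900 Pa / 110000 m = 8.18×10⁻³ Pa/m
Geostrophic balance (pressure-gradient force = Coriolis force):
V_g = (1/(fρ)) |∂P/∂n| = 8.18×10⁻³ / (6.85×10⁻⁵ × 0.684) = 175 m/s
Converting: 175 m/s × 3.6 = 630 km/h

630 km/h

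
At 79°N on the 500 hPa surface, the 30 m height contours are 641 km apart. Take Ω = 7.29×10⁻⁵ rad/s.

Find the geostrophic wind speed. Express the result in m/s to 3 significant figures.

3.21 m/s

Coriolis parameter at 79°N:
f = 2Ω sin φ = 2 × 7.29×10⁻⁵ × sin 79° = 1.43×10⁻⁴ s⁻¹
Height gradient: |∂Z/∂n| = 30 m / 641000 m = 4.68×10⁻⁵
On a pressure surface, geostrophic balance gives V_g = (g/f)|∂Z/∂n|:
V_g = 9.81 × 4.68×10⁻⁵ / 1.43×10⁻⁴ = 3.21 m/s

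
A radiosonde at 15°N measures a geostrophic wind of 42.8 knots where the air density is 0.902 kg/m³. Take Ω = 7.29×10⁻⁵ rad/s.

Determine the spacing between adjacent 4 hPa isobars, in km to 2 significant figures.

530 km

Coriolis parameter at 15°N:
f = 2Ω sin φ = 2 × 7.29×10⁻⁵ × sin 15° = 3.77×10⁻⁵ s⁻¹
Wind speed in SI: 42.8 knots = 22.0 m/s
Geostrophic balance rearranged: |∂P/∂n| = f ρ V_g
|∂P/∂n| = 3.77×10⁻⁵ × 0.902 × 22.0 = 7.49×10⁻⁴ Pa/m
Isobar spacing: Δn = ΔP/|∂P/∂n| = 400 Pa / 7.49×10⁻⁴ Pa/m = 533725 m ≈ 530 km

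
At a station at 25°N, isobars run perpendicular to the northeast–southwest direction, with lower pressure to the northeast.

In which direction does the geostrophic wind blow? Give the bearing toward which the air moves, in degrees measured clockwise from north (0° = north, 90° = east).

The pressure-gradient force points toward the northeast (bearing 045°).
Geostrophic balance: in the Northern Hemisphere the Coriolis force deflects motion to the right, so the geostrophic wind blows 90° to the right of the pressure-gradient force (low pressure on the left).
Rotating 045° by 90° clockwise gives 135° — the wind blows toward the southeast.

135°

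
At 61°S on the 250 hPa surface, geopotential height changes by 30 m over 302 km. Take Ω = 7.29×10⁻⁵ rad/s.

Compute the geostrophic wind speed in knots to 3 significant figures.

Coriolis parameter at 61°S:
f = 2Ω sin φ = 2 × 7.29×10⁻⁵ × sin 61° = 1.28×10⁻⁴ s⁻¹
Height gradient: |∂Z/∂n| = 30 m / 302000 m = 9.93×10⁻⁵
On a pressure surface, geostrophic balance gives V_g = (g/f)|∂Z/∂n|:
V_g = 9.81 × 9.93×10⁻⁵ / 1.28×10⁻⁴ = 7.64 m/s
Converting: 7.64 m/s × 1.944 = 14.9 knots

14.9 knots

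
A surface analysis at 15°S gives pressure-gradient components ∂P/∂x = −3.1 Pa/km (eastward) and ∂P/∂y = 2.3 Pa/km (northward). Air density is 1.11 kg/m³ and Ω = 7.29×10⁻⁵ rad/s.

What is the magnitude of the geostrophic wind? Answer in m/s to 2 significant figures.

92 m/s

Coriolis parameter at 15°S:
f = 2Ω sin φ = 2 × 7.29×10⁻⁵ × sin 15° = 3.77×10⁻⁵ s⁻¹
In the Southern Hemisphere f is negative: f = −3.77×10⁻⁵ s⁻¹.
Component geostrophic relations (x east, y north):
u_g = −(1/(fρ)) ∂P/∂y,  v_g = (1/(fρ)) ∂P/∂x
u_g = −(2.3×10⁻³)/(−3.77×10⁻⁵ × 1.11) = 54.9 m/s;  v_g = (−3.1×10⁻³)/(−3.77×10⁻⁵ × 1.11) = 74.0 m/s
|V_g| = √(u_g² + v_g²) = 92.2 m/s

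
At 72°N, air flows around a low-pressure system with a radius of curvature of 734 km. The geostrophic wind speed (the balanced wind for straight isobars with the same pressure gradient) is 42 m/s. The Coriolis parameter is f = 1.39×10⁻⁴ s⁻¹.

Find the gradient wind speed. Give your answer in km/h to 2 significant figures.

120 km/h

Around a low, centrifugal force acts outward with Coriolis, so pressure-gradient force balances both:
(1/ρ)|∂P/∂n| = fV + V²/R  →  V² + fR·V − fR·V_g = 0
With fR = 1.39×10⁻⁴ × 734×10³ m = 102 m/s:
V = [−fR + √((fR)² + 4 fR V_g)]/2 = [−102 + √(102² + 4×102×42)]/2 = 32 m/s
Subgeostrophic (V < V_g = 42 m/s), as expected around a low.
Converting: 32 m/s × 3.6 = 120 km/h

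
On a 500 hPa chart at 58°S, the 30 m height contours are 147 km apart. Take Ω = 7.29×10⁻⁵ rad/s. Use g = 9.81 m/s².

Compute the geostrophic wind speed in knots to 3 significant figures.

Coriolis parameter at 58°S:
f = 2Ω sin φ = 2 × 7.29×10⁻⁵ × sin 58° = 1.24×10⁻⁴ s⁻¹
Height gradient: |∂Z/∂n| = 30 m / 147000 m = 2.04×10⁻⁴
On a pressure surface, geostrophic balance gives V_g = (g/f)|∂Z/∂n|:
V_g = 9.81 × 2.04×10⁻⁴ / 1.24×10⁻⁴ = 16.2 m/s
Converting: 16.2 m/s × 1.944 = 31.5 knots

31.5 knots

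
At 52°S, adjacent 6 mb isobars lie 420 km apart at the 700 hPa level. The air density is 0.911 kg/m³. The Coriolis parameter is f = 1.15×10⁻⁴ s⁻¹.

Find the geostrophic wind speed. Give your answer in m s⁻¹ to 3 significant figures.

Pressure gradient: |∂P/∂n| = 600 Pa / 420000 m = 1.43×10⁻³ Pa/m
Geostrophic balance (pressure-gradient force = Coriolis force):
V_g = (1/(fρ)) |∂P/∂n| = 1.43×10⁻³ / (1.15×10⁻⁴ × 0.911) = 13.6 m/s

13.6 m s⁻¹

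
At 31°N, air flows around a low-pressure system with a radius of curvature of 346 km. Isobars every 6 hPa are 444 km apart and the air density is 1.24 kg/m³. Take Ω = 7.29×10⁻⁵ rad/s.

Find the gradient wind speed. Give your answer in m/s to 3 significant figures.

Coriolis parameter at 31°N:
f = 2Ω sin φ = 2 × 7.29×10⁻⁵ × sin 31° = 7.51×10⁻⁵ s⁻¹
Pressure gradient: |∂P/∂n| = 600 Pa / 444000 m = 1.35×10⁻³ Pa/m
Geostrophic speed: V_g = |∂P/∂n|/(fρ) = 1.35×10⁻³/(7.51×10⁻⁵ × 1.24) = 14.5 m/s
Around a low, centrifugal force acts outward with Coriolis, so pressure-gradient force balances both:
(1/ρ)|∂P/∂n| = fV + V²/R  →  V² + fR·V − fR·V_g = 0
With fR = 7.51×10⁻⁵ × 346×10³ m = 26.0 m/s:
V = [−fR + √((fR)² + 4 fR V_g)]/2 = [−26.0 + √(26.0² + 4×26.0×14.5)]/2 = 10.4 m/s
Subgeostrophic (V < V_g = 14.5 m/s), as expected around a low.

10.4 m/s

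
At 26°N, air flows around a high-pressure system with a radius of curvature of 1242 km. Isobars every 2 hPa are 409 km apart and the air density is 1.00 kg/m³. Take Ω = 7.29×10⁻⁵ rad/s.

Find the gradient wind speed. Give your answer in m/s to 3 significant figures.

8.58 m/s

Coriolis parameter at 26°N:
f = 2Ω sin φ = 2 × 7.29×10⁻⁵ × sin 26° = 6.39×10⁻⁵ s⁻¹
Pressure gradient: |∂P/∂n| = 200 Pa / 409000 m = 4.89×10⁻⁴ Pa/m
Geostrophic speed: V_g = |∂P/∂n|/(fρ) = 4.89×10⁻⁴/(6.39×10⁻⁵ × 1.00) = 7.65 m/s
Around a high, pressure-gradient force acts outward with centrifugal, so Coriolis balances both:
fV = (1/ρ)|∂P/∂n| + V²/R  →  V² − fR·V + fR·V_g = 0
With fR = 6.39×10⁻⁵ × 1242×10³ m = 79.4 m/s:
V = [fR − √((fR)² − 4 fR V_g)]/2 = [79.4 − √(79.4² − 4×79.4×7.65)]/2 = 8.58 m/s
Supergeostrophic (V > V_g = 7.65 m/s), as expected around a high.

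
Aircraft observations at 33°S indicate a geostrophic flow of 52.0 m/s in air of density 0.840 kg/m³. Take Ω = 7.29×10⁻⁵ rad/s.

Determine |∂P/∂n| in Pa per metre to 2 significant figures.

Coriolis parameter at 33°S:
f = 2Ω sin φ = 2 × 7.29×10⁻⁵ × sin 33° = 7.94×10⁻⁵ s⁻¹
Geostrophic balance rearranged: |∂P/∂n| = f ρ V_g
|∂P/∂n| = 7.94×10⁻⁵ × 0.840 × 52.0 = 3.47×10⁻³ Pa/m

3.5×10⁻³ Pa/m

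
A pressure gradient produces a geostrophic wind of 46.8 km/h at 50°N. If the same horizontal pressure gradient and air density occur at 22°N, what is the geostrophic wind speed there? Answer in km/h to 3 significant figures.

95.7 km/h

With the same pressure gradient and density, V_g ∝ 1/f ∝ 1/sin φ.
V₂ = V₁ · sin φ₁ / sin φ₂ = 46.8 × sin 50° / sin 22°
V₂ = 46.8 × 0.7660/0.3746 = 95.7 km/h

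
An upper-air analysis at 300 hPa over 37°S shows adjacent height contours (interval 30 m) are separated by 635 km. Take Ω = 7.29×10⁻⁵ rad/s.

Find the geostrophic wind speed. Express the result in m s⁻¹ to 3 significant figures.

Coriolis parameter at 37°S:
f = 2Ω sin φ = 2 × 7.29×10⁻⁵ × sin 37° = 8.77×10⁻⁵ s⁻¹
Height gradient: |∂Z/∂n| = 30 m / 635000 m = 4.72×10⁻⁵
On a pressure surface, geostrophic balance gives V_g = (g/f)|∂Z/∂n|:
V_g = 9.81 × 4.72×10⁻⁵ / 8.77×10⁻⁵ = 5.28 m/s

5.28 m s⁻¹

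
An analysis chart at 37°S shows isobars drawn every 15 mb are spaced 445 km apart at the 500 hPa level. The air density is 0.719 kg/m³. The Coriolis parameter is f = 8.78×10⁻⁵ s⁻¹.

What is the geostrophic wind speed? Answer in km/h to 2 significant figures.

190 km/h

Pressure gradient: |∂P/∂n| = 1500 Pa / 445000 m = 3.37×10⁻³ Pa/m
Geostrophic balance (pressure-gradient force = Coriolis force):
V_g = (1/(fρ)) |∂P/∂n| = 3.37×10⁻³ / (8.78×10⁻⁵ × 0.719) = 53.4 m/s
Converting: 53.4 m/s × 3.6 = 190 km/h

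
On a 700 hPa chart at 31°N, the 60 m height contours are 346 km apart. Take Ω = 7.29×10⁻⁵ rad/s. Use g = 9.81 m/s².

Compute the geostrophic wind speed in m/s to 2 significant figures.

23 m/s

Coriolis parameter at 31°N:
f = 2Ω sin φ = 2 × 7.29×10⁻⁵ × sin 31° = 7.51×10⁻⁵ s⁻¹
Height gradient: |∂Z/∂n| = 60 m / 346000 m = 1.73×10⁻⁴
On a pressure surface, geostrophic balance gives V_g = (g/f)|∂Z/∂n|:
V_g = 9.81 × 1.73×10⁻⁴ / 7.51×10⁻⁵ = 22.7 m/s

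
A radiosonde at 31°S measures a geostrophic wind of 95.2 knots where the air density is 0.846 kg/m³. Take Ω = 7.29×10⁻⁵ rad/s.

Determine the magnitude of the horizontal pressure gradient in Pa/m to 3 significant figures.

Coriolis parameter at 31°S:
f = 2Ω sin φ = 2 × 7.29×10⁻⁵ × sin 31° = 7.51×10⁻⁵ s⁻¹
Wind speed in SI: 95.2 knots = 49.0 m/s
Geostrophic balance rearranged: |∂P/∂n| = f ρ V_g
|∂P/∂n| = 7.51×10⁻⁵ × 0.846 × 49.0 = 3.11×10⁻³ Pa/m

3.11×10⁻³ Pa/m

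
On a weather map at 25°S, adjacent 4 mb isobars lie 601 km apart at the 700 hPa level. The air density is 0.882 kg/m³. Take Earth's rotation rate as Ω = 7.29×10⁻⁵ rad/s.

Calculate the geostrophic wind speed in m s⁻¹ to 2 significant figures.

12 m s⁻¹

Coriolis parameter at 25°S:
f = 2Ω sin φ = 2 × 7.29×10⁻⁵ × sin 25° = 6.16×10⁻⁵ s⁻¹
Pressure gradient: |∂P/∂n| = 400 Pa / 601000 m = 6.66×10⁻⁴ Pa/m
Geostrophic balance (pressure-gradient force = Coriolis force):
V_g = (1/(fρ)) |∂P/∂n| = 6.66×10⁻⁴ / (6.16×10⁻⁵ × 0.882) = 12.2 m/s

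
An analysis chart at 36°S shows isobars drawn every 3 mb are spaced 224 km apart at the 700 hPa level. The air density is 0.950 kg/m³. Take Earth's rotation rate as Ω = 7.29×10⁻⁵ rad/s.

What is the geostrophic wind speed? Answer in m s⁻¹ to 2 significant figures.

16 m s⁻¹

Coriolis parameter at 36°S:
f = 2Ω sin φ = 2 × 7.29×10⁻⁵ × sin 36° = 8.57×10⁻⁵ s⁻¹
Pressure gradient: |∂P/∂n| = 300 Pa / 224000 m = 1.34×10⁻³ Pa/m
Geostrophic balance (pressure-gradient force = Coriolis force):
V_g = (1/(fρ)) |∂P/∂n| = 1.34×10⁻³ / (8.57×10⁻⁵ × 0.950) = 16.5 m/s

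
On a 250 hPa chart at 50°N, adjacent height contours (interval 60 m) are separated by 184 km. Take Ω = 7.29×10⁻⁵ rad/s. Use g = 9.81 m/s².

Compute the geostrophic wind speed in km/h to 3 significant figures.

103 km/h

Coriolis parameter at 50°N:
f = 2Ω sin φ = 2 × 7.29×10⁻⁵ × sin 50° = 1.12×10⁻⁴ s⁻¹
Height gradient: |∂Z/∂n| = 60 m / 184000 m = 3.26×10⁻⁴
On a pressure surface, geostrophic balance gives V_g = (g/f)|∂Z/∂n|:
V_g = 9.81 × 3.26×10⁻⁴ / 1.12×10⁻⁴ = 28.6 m/s
Converting: 28.6 m/s × 3.6 = 103 km/h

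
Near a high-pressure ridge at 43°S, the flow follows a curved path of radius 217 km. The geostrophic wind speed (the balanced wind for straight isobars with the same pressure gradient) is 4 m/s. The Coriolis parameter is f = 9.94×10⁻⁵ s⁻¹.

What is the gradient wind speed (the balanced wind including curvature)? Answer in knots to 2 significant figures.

Around a high, pressure-gradient force acts outward with centrifugal, so Coriolis balances both:
fV = (1/ρ)|∂P/∂n| + V²/R  →  V² − fR·V + fR·V_g = 0
With fR = 9.94×10⁻⁵ × 217×10³ m = 21.6 m/s:
V = [fR − √((fR)² − 4 fR V_g)]/2 = [21.6 − √(21.6² − 4×21.6×4)]/2 = 5.3 m/s
Supergeostrophic (V > V_g = 4 m/s), as expected around a high.
Converting: 5.3 m/s × 1.944 = 10 knots

10 knots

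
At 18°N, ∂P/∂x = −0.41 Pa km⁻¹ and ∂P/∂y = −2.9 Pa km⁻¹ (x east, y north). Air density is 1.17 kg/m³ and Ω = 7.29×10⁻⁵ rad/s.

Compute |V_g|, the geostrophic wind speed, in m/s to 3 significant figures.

55.6 m/s

Coriolis parameter at 18°N:
f = 2Ω sin φ = 2 × 7.29×10⁻⁵ × sin 18° = 4.51×10⁻⁵ s⁻¹
Component geostrophic relations (x east, y north):
u_g = −(1/(fρ)) ∂P/∂y,  v_g = (1/(fρ)) ∂P/∂x
u_g = −(−2.9×10⁻³)/(4.51×10⁻⁵ × 1.17) = 55.0 m/s;  v_g = (−0.41×10⁻³)/(4.51×10⁻⁵ × 1.17) = −7.78 m/s
|V_g| = √(u_g² + v_g²) = 55.6 m/s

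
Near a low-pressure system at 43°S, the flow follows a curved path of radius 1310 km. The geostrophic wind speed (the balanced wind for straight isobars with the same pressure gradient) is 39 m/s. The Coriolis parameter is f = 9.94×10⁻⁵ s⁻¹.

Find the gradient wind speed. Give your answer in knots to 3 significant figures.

61.1 knots

Around a low, centrifugal force acts outward with Coriolis, so pressure-gradient force balances both:
(1/ρ)|∂P/∂n| = fV + V²/R  →  V² + fR·V − fR·V_g = 0
With fR = 9.94×10⁻⁵ × 1310×10³ m = 130 m/s:
V = [−fR + √((fR)² + 4 fR V_g)]/2 = [−130 + √(130² + 4×130×39)]/2 = 31.4 m/s
Subgeostrophic (V < V_g = 39 m/s), as expected around a low.
Converting: 31.4 m/s × 1.944 = 61.1 knots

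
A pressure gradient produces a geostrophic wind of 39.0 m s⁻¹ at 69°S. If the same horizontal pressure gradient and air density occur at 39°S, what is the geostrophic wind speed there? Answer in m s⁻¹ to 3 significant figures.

57.9 m s⁻¹

With the same pressure gradient and density, V_g ∝ 1/f ∝ 1/sin φ.
V₂ = V₁ · sin φ₁ / sin φ₂ = 39.0 × sin 69° / sin 39°
V₂ = 39.0 × 0.9336/0.6293 = 57.9 m s⁻¹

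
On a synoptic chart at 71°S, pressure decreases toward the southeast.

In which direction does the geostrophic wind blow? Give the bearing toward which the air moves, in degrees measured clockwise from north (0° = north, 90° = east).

The pressure-gradient force points toward the southeast (bearing 135°).
Geostrophic balance: in the Southern Hemisphere the Coriolis force deflects motion to the left, so the geostrophic wind blows 90° to the left of the pressure-gradient force (low pressure on the right).
Rotating 135° by 90° counterclockwise gives 045° — the wind blows toward the northeast.

045°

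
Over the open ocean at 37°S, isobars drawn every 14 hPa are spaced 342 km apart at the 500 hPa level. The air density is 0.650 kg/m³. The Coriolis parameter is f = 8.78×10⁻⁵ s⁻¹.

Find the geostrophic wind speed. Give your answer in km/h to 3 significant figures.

Pressure gradient: |∂P/∂n| = 1400 Pa / 342000 m = 4.09×10⁻³ Pa/m
Geostrophic balance (pressure-gradient force = Coriolis force):
V_g = (1/(fρ)) |∂P/∂n| = 4.09×10⁻³ / (8.78×10⁻⁵ × 0.650) = 71.7 m/s
Converting: 71.7 m/s × 3.6 = 258 km/h

258 km/h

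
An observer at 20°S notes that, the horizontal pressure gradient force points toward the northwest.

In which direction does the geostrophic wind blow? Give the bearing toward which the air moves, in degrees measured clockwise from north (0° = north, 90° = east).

The pressure-gradient force points toward the northwest (bearing 315°).
Geostrophic balance: in the Southern Hemisphere the Coriolis force deflects motion to the left, so the geostrophic wind blows 90° to the left of the pressure-gradient force (low pressure on the right).
Rotating 315° by 90° counterclockwise gives 225° — the wind blows toward the southwest.

225°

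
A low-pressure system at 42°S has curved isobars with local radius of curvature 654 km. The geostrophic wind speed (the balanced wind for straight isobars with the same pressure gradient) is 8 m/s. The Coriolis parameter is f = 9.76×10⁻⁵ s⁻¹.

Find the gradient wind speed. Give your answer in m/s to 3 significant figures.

7.19 m/s

Around a low, centrifugal force acts outward with Coriolis, so pressure-gradient force balances both:
(1/ρ)|∂P/∂n| = fV + V²/R  →  V² + fR·V − fR·V_g = 0
With fR = 9.76×10⁻⁵ × 654×10³ m = 63.8 m/s:
V = [−fR + √((fR)² + 4 fR V_g)]/2 = [−63.8 + √(63.8² + 4×63.8×8)]/2 = 7.19 m/s
Subgeostrophic (V < V_g = 8 m/s), as expected around a low.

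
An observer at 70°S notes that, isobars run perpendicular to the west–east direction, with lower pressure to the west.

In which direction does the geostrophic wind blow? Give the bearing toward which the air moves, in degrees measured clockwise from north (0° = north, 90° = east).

The pressure-gradient force points toward the west (bearing 270°).
Geostrophic balance: in the Southern Hemisphere the Coriolis force deflects motion to the left, so the geostrophic wind blows 90° to the left of the pressure-gradient force (low pressure on the right).
Rotating 270° by 90° counterclockwise gives 180° — the wind blows toward the south.

180°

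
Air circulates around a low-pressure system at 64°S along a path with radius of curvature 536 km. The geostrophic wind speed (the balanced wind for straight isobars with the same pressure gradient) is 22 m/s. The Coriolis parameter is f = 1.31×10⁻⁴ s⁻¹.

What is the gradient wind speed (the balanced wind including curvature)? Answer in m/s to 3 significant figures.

17.6 m/s

Around a low, centrifugal force acts outward with Coriolis, so pressure-gradient force balances both:
(1/ρ)|∂P/∂n| = fV + V²/R  →  V² + fR·V − fR·V_g = 0
With fR = 1.31×10⁻⁴ × 536×10³ m = 70.2 m/s:
V = [−fR + √((fR)² + 4 fR V_g)]/2 = [−70.2 + √(70.2² + 4×70.2×22)]/2 = 17.6 m/s
Subgeostrophic (V < V_g = 22 m/s), as expected around a low.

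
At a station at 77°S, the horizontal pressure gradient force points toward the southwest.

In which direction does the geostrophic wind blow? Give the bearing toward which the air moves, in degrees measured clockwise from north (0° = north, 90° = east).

135°

The pressure-gradient force points toward the southwest (bearing 225°).
Geostrophic balance: in the Southern Hemisphere the Coriolis force deflects motion to the left, so the geostrophic wind blows 90° to the left of the pressure-gradient force (low pressure on the right).
Rotating 225° by 90° counterclockwise gives 135° — the wind blows toward the southeast.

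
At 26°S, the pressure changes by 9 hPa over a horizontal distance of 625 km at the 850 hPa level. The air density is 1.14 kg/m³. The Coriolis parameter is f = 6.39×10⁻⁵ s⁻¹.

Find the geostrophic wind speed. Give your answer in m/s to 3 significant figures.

19.8 m/s

Pressure gradient: |∂P/∂n| = 900 Pa / 625000 m = 1.44×10⁻³ Pa/m
Geostrophic balance (pressure-gradient force = Coriolis force):
V_g = (1/(fρ)) |∂P/∂n| = 1.44×10⁻³ / (6.39×10⁻⁵ × 1.14) = 19.8 m/s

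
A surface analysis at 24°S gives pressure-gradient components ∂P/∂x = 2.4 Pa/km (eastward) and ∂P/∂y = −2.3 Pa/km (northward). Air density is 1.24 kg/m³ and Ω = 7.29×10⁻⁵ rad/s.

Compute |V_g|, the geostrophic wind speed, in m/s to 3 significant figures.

45.2 m/s

Coriolis parameter at 24°S:
f = 2Ω sin φ = 2 × 7.29×10⁻⁵ × sin 24° = 5.93×10⁻⁵ s⁻¹
In the Southern Hemisphere f is negative: f = −5.93×10⁻⁵ s⁻¹.
Component geostrophic relations (x east, y north):
u_g = −(1/(fρ)) ∂P/∂y,  v_g = (1/(fρ)) ∂P/∂x
u_g = −(−2.3×10⁻³)/(−5.93×10⁻⁵ × 1.24) = −31.3 m/s;  v_g = (2.4×10⁻³)/(−5.93×10⁻⁵ × 1.24) = −32.6 m/s
|V_g| = √(u_g² + v_g²) = 45.2 m/s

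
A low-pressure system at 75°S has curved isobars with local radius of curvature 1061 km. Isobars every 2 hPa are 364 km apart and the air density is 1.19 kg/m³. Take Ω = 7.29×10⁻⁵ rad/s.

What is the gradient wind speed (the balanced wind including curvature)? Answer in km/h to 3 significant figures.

11.6 km/h

Coriolis parameter at 75°S:
f = 2Ω sin φ = 2 × 7.29×10⁻⁵ × sin 75° = 1.41×10⁻⁴ s⁻¹
Pressure gradient: |∂P/∂n| = 200 Pa / 364000 m = 5.49×10⁻⁴ Pa/m
Geostrophic speed: V_g = |∂P/∂n|/(fρ) = 5.49×10⁻⁴/(1.41×10⁻⁴ × 1.19) = 3.28 m/s
Around a low, centrifugal force acts outward with Coriolis, so pressure-gradient force balances both:
(1/ρ)|∂P/∂n| = fV + V²/R  →  V² + fR·V − fR·V_g = 0
With fR = 1.41×10⁻⁴ × 1061×10³ m = 149 m/s:
V = [−fR + √((fR)² + 4 fR V_g)]/2 = [−149 + √(149² + 4×149×3.28)]/2 = 3.21 m/s
Subgeostrophic (V < V_g = 3.28 m/s), as expected around a low.
Converting: 3.21 m/s × 3.6 = 11.6 km/h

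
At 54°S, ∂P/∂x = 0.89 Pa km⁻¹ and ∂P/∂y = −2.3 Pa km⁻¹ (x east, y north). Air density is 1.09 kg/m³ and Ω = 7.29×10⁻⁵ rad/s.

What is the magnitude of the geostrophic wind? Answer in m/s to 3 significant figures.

19.2 m/s

Coriolis parameter at 54°S:
f = 2Ω sin φ = 2 × 7.29×10⁻⁵ × sin 54° = 1.18×10⁻⁴ s⁻¹
In the Southern Hemisphere f is negative: f = −1.18×10⁻⁴ s⁻¹.
Component geostrophic relations (x east, y north):
u_g = −(1/(fρ)) ∂P/∂y,  v_g = (1/(fρ)) ∂P/∂x
u_g = −(−2.3×10⁻³)/(−1.18×10⁻⁴ × 1.09) = −17.9 m/s;  v_g = (0.89×10⁻³)/(−1.18×10⁻⁴ × 1.09) = −6.92 m/s
|V_g| = √(u_g² + v_g²) = 19.2 m/s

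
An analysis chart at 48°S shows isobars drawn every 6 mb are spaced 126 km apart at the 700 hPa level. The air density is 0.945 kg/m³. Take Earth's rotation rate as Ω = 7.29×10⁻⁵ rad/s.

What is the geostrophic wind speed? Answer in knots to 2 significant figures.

90 knots

Coriolis parameter at 48°S:
f = 2Ω sin φ = 2 × 7.29×10⁻⁵ × sin 48° = 1.08×10⁻⁴ s⁻¹
Pressure gradient: |∂P/∂n| = 600 Pa / 126000 m = 4.76×10⁻³ Pa/m
Geostrophic balance (pressure-gradient force = Coriolis force):
V_g = (1/(fρ)) |∂P/∂n| = 4.76×10⁻³ / (1.08×10⁻⁴ × 0.945) = 46.5 m/s
Converting: 46.5 m/s × 1.944 = 90 knots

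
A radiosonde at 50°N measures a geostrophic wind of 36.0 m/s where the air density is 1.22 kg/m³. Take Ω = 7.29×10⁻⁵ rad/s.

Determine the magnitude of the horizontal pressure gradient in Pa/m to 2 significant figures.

4.9×10⁻³ Pa/m

Coriolis parameter at 50°N:
f = 2Ω sin φ = 2 × 7.29×10⁻⁵ × sin 50° = 1.12×10⁻⁴ s⁻¹
Geostrophic balance rearranged: |∂P/∂n| = f ρ V_g
|∂P/∂n| = 1.12×10⁻⁴ × 1.22 × 36.0 = 4.91×10⁻³ Pa/m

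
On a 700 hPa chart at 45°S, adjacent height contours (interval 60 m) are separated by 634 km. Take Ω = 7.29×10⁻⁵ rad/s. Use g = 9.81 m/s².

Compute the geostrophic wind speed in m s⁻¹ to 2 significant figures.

Coriolis parameter at 45°S:
f = 2Ω sin φ = 2 × 7.29×10⁻⁵ × sin 45° = 1.03×10⁻⁴ s⁻¹
Height gradient: |∂Z/∂n| = 60 m / 634000 m = 9.46×10⁻⁵
On a pressure surface, geostrophic balance gives V_g = (g/f)|∂Z/∂n|:
V_g = 9.81 × 9.46×10⁻⁵ / 1.03×10⁻⁴ = 9.01 m/s

9.0 m s⁻¹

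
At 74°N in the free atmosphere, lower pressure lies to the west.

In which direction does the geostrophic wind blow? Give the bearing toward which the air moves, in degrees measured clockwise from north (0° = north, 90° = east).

000°

The pressure-gradient force points toward the west (bearing 270°).
Geostrophic balance: in the Northern Hemisphere the Coriolis force deflects motion to the right, so the geostrophic wind blows 90° to the right of the pressure-gradient force (low pressure on the left).
Rotating 270° by 90° clockwise gives 000° — the wind blows toward the north.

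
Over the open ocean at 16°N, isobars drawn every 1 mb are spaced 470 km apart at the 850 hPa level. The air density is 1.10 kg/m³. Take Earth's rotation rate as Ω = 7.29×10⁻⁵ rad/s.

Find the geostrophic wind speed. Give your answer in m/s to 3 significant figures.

Coriolis parameter at 16°N:
f = 2Ω sin φ = 2 × 7.29×10⁻⁵ × sin 16° = 4.02×10⁻⁵ s⁻¹
Pressure gradient: |∂P/∂n| = 100 Pa / 470000 m = 2.13×10⁻⁴ Pa/m
Geostrophic balance (pressure-gradient force = Coriolis force):
V_g = (1/(fρ)) |∂P/∂n| = 2.13×10⁻⁴ / (4.02×10⁻⁵ × 1.10) = 4.81 m/s

4.81 m/s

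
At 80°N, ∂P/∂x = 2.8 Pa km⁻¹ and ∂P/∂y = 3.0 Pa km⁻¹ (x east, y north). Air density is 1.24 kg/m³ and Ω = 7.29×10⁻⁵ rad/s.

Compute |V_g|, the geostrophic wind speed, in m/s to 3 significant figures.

23.0 m/s

Coriolis parameter at 80°N:
f = 2Ω sin φ = 2 × 7.29×10⁻⁵ × sin 80° = 1.44×10⁻⁴ s⁻¹
Component geostrophic relations (x east, y north):
u_g = −(1/(fρ)) ∂P/∂y,  v_g = (1/(fρ)) ∂P/∂x
u_g = −(3.0×10⁻³)/(1.44×10⁻⁴ × 1.24) = −16.8 m/s;  v_g = (2.8×10⁻³)/(1.44×10⁻⁴ × 1.24) = 15.7 m/s
|V_g| = √(u_g² + v_g²) = 23.0 m/s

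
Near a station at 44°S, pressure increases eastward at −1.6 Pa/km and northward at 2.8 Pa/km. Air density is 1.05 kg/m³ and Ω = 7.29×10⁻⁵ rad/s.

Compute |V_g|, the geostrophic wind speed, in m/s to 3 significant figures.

30.3 m/s

Coriolis parameter at 44°S:
f = 2Ω sin φ = 2 × 7.29×10⁻⁵ × sin 44° = 1.01×10⁻⁴ s⁻¹
In the Southern Hemisphere f is negative: f = −1.01×10⁻⁴ s⁻¹.
Component geostrophic relations (x east, y north):
u_g = −(1/(fρ)) ∂P/∂y,  v_g = (1/(fρ)) ∂P/∂x
u_g = −(2.8×10⁻³)/(−1.01×10⁻⁴ × 1.05) = 26.3 m/s;  v_g = (−1.6×10⁻³)/(−1.01×10⁻⁴ × 1.05) = 15.0 m/s
|V_g| = √(u_g² + v_g²) = 30.3 m/s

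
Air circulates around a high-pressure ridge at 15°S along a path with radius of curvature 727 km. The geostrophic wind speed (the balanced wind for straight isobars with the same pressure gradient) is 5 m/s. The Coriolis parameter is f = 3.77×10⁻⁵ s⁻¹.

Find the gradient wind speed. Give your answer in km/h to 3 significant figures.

23.7 km/h

Around a high, pressure-gradient force acts outward with centrifugal, so Coriolis balances both:
fV = (1/ρ)|∂P/∂n| + V²/R  →  V² − fR·V + fR·V_g = 0
With fR = 3.77×10⁻⁵ × 727×10³ m = 27.4 m/s:
V = [fR − √((fR)² − 4 fR V_g)]/2 = [27.4 − √(27.4² − 4×27.4×5)]/2 = 6.58 m/s
Supergeostrophic (V > V_g = 5 m/s), as expected around a high.
Converting: 6.58 m/s × 3.6 = 23.7 km/h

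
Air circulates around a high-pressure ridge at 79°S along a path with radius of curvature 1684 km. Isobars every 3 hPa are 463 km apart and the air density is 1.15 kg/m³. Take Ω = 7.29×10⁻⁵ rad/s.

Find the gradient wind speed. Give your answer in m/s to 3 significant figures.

Coriolis parameter at 79°S:
f = 2Ω sin φ = 2 × 7.29×10⁻⁵ × sin 79° = 1.43×10⁻⁴ s⁻¹
Pressure gradient: |∂P/∂n| = 300 Pa / 463000 m = 6.48×10⁻⁴ Pa/m
Geostrophic speed: V_g = |∂P/∂n|/(fρ) = 6.48×10⁻⁴/(1.43×10⁻⁴ × 1.15) = 3.94 m/s
Around a high, pressure-gradient force acts outward with centrifugal, so Coriolis balances both:
fV = (1/ρ)|∂P/∂n| + V²/R  →  V² − fR·V + fR·V_g = 0
With fR = 1.43×10⁻⁴ × 1684×10³ m = 241 m/s:
V = [fR − √((fR)² − 4 fR V_g)]/2 = [241 − √(241² − 4×241×3.94)]/2 = 4 m/s
Supergeostrophic (V > V_g = 3.94 m/s), as expected around a high.

4.00 m/s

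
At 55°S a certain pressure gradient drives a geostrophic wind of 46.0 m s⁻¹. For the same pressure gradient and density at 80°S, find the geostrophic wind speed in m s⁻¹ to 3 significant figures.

38.3 m s⁻¹

With the same pressure gradient and density, V_g ∝ 1/f ∝ 1/sin φ.
V₂ = V₁ · sin φ₁ / sin φ₂ = 46.0 × sin 55° / sin 80°
V₂ = 46.0 × 0.8192/0.9848 = 38.3 m s⁻¹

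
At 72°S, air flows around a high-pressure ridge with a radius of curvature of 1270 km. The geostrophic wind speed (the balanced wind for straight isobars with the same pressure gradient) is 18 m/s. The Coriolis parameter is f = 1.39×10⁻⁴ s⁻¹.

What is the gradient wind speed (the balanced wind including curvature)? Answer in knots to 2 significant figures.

40 knots

Around a high, pressure-gradient force acts outward with centrifugal, so Coriolis balances both:
fV = (1/ρ)|∂P/∂n| + V²/R  →  V² − fR·V + fR·V_g = 0
With fR = 1.39×10⁻⁴ × 1270×10³ m = 177 m/s:
V = [fR − √((fR)² − 4 fR V_g)]/2 = [177 − √(177² − 4×177×18)]/2 = 20.3 m/s
Supergeostrophic (V > V_g = 18 m/s), as expected around a high.
Converting: 20.3 m/s × 1.944 = 40 knots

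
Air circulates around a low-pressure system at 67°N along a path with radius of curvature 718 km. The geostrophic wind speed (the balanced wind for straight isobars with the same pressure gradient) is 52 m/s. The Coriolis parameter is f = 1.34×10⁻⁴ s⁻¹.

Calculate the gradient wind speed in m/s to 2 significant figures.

Around a low, centrifugal force acts outward with Coriolis, so pressure-gradient force balances both:
(1/ρ)|∂P/∂n| = fV + V²/R  →  V² + fR·V − fR·V_g = 0
With fR = 1.34×10⁻⁴ × 718×10³ m = 96.2 m/s:
V = [−fR + √((fR)² + 4 fR V_g)]/2 = [−96.2 + √(96.2² + 4×96.2×52)]/2 = 37.4 m/s
Subgeostrophic (V < V_g = 52 m/s), as expected around a low.

37 m/s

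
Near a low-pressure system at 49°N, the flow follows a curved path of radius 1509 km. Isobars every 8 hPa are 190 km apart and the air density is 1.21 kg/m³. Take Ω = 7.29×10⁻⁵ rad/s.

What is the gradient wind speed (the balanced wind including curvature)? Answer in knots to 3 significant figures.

52.8 knots

Coriolis parameter at 49°N:
f = 2Ω sin φ = 2 × 7.29×10⁻⁵ × sin 49° = 1.10×10⁻⁴ s⁻¹
Pressure gradient: |∂P/∂n| = 800 Pa / 190000 m = 4.21×10⁻³ Pa/m
Geostrophic speed: V_g = |∂P/∂n|/(fρ) = 4.21×10⁻³/(1.10×10⁻⁴ × 1.21) = 31.6 m/s
Around a low, centrifugal force acts outward with Coriolis, so pressure-gradient force balances both:
(1/ρ)|∂P/∂n| = fV + V²/R  →  V² + fR·V − fR·V_g = 0
With fR = 1.10×10⁻⁴ × 1509×10³ m = 166 m/s:
V = [−fR + √((fR)² + 4 fR V_g)]/2 = [−166 + √(166² + 4×166×31.6)]/2 = 27.2 m/s
Subgeostrophic (V < V_g = 31.6 m/s), as expected around a low.
Converting: 27.2 m/s × 1.944 = 52.8 knots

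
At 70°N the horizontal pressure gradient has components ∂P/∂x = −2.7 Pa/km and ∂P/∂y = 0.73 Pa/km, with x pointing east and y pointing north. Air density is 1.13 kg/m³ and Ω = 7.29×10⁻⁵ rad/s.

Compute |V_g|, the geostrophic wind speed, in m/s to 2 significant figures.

Coriolis parameter at 70°N:
f = 2Ω sin φ = 2 × 7.29×10⁻⁵ × sin 70° = 1.37×10⁻⁴ s⁻¹
Component geostrophic relations (x east, y north):
u_g = −(1/(fρ)) ∂P/∂y,  v_g = (1/(fρ)) ∂P/∂x
u_g = −(0.73×10⁻³)/(1.37×10⁻⁴ × 1.13) = −4.72 m/s;  v_g = (−2.7×10⁻³)/(1.37×10⁻⁴ × 1.13) = −17.4 m/s
|V_g| = √(u_g² + v_g²) = 18.1 m/s

18 m/s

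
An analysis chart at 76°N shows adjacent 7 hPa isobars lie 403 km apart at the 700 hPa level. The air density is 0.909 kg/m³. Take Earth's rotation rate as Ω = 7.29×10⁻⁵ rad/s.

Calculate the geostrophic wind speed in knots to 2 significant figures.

Coriolis parameter at 76°N:
f = 2Ω sin φ = 2 × 7.29×10⁻⁵ × sin 76° = 1.41×10⁻⁴ s⁻¹
Pressure gradient: |∂P/∂n| = 700 Pa / 403000 m = 1.74×10⁻³ Pa/m
Geostrophic balance (pressure-gradient force = Coriolis force):
V_g = (1/(fρ)) |∂P/∂n| = 1.74×10⁻³ / (1.41×10⁻⁴ × 0.909) = 13.5 m/s
Converting: 13.5 m/s × 1.944 = 26 knots

26 knots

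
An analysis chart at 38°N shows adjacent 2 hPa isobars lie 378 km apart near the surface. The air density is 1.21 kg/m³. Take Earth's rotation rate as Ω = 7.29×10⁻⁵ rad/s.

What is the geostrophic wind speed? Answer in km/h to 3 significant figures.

Coriolis parameter at 38°N:
f = 2Ω sin φ = 2 × 7.29×10⁻⁵ × sin 38° = 8.98×10⁻⁵ s⁻¹
Pressure gradient: |∂P/∂n| = 200 Pa / 378000 m = 5.29×10⁻⁴ Pa/m
Geostrophic balance (pressure-gradient force = Coriolis force):
V_g = (1/(fρ)) |∂P/∂n| = 5.29×10⁻⁴ / (8.98×10⁻⁵ × 1.21) = 4.87 m/s
Converting: 4.87 m/s × 3.6 = 17.5 km/h

17.5 km/h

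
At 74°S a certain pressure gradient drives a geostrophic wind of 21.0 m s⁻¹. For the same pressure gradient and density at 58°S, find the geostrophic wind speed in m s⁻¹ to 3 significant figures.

23.8 m s⁻¹

With the same pressure gradient and density, V_g ∝ 1/f ∝ 1/sin φ.
V₂ = V₁ · sin φ₁ / sin φ₂ = 21.0 × sin 74° / sin 58°
V₂ = 21.0 × 0.9613/0.8480 = 23.8 m s⁻¹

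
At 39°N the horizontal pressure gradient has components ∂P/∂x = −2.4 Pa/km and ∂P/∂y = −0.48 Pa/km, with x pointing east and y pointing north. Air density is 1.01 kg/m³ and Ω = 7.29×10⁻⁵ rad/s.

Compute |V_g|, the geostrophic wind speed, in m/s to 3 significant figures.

26.4 m/s

Coriolis parameter at 39°N:
f = 2Ω sin φ = 2 × 7.29×10⁻⁵ × sin 39° = 9.18×10⁻⁵ s⁻¹
Component geostrophic relations (x east, y north):
u_g = −(1/(fρ)) ∂P/∂y,  v_g = (1/(fρ)) ∂P/∂x
u_g = −(−0.48×10⁻³)/(9.18×10⁻⁵ × 1.01) = 5.18 m/s;  v_g = (−2.4×10⁻³)/(9.18×10⁻⁵ × 1.01) = −25.9 m/s
|V_g| = √(u_g² + v_g²) = 26.4 m/s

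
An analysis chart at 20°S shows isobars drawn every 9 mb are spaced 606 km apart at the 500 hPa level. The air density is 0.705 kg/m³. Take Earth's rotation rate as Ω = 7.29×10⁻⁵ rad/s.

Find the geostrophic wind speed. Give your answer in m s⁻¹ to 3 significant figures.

42.2 m s⁻¹

Coriolis parameter at 20°S:
f = 2Ω sin φ = 2 × 7.29×10⁻⁵ × sin 20° = 4.99×10⁻⁵ s⁻¹
Pressure gradient: |∂P/∂n| = 900 Pa / 606000 m = 1.49×10⁻³ Pa/m
Geostrophic balance (pressure-gradient force = Coriolis force):
V_g = (1/(fρ)) |∂P/∂n| = 1.49×10⁻³ / (4.99×10⁻⁵ × 0.705) = 42.2 m/s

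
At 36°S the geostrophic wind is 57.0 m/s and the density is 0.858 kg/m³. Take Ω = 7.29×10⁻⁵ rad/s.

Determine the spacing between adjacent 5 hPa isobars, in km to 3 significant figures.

119 km

Coriolis parameter at 36°S:
f = 2Ω sin φ = 2 × 7.29×10⁻⁵ × sin 36° = 8.57×10⁻⁵ s⁻¹
Geostrophic balance rearranged: |∂P/∂n| = f ρ V_g
|∂P/∂n| = 8.57×10⁻⁵ × 0.858 × 57.0 = 4.19×10⁻³ Pa/m
Isobar spacing: Δn = ΔP/|∂P/∂n| = 500 Pa / 4.19×10⁻³ Pa/m = 119298 m ≈ 119 km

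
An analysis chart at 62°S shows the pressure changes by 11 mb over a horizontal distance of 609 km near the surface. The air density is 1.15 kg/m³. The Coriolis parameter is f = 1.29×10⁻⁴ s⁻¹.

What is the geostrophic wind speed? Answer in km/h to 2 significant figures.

Pressure gradient: |∂P/∂n| = 1100 Pa / 609000 m = 1.81×10⁻³ Pa/m
Geostrophic balance (pressure-gradient force = Coriolis force):
V_g = (1/(fρ)) |∂P/∂n| = 1.81×10⁻³ / (1.29×10⁻⁴ × 1.15) = 12.2 m/s
Converting: 12.2 m/s × 3.6 = 44 km/h

44 km/h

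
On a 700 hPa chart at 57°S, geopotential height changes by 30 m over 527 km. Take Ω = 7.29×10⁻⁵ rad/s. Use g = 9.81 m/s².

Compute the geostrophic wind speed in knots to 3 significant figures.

Coriolis parameter at 57°S:
f = 2Ω sin φ = 2 × 7.29×10⁻⁵ × sin 57° = 1.22×10⁻⁴ s⁻¹
Height gradient: |∂Z/∂n| = 30 m / 527000 m = 5.69×10⁻⁵
On a pressure surface, geostrophic balance gives V_g = (g/f)|∂Z/∂n|:
V_g = 9.81 × 5.69×10⁻⁵ / 1.22×10⁻⁴ = 4.57 m/s
Converting: 4.57 m/s × 1.944 = 8.88 knots

8.88 knots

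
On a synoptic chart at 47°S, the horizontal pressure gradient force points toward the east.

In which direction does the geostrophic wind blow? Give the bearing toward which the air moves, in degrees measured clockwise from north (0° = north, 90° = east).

000°

The pressure-gradient force points toward the east (bearing 090°).
Geostrophic balance: in the Southern Hemisphere the Coriolis force deflects motion to the left, so the geostrophic wind blows 90° to the left of the pressure-gradient force (low pressure on the right).
Rotating 090° by 90° counterclockwise gives 000° — the wind blows toward the north.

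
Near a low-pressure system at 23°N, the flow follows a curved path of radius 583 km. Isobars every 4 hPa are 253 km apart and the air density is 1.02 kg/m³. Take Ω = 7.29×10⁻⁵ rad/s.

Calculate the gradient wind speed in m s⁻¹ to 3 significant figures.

17.7 m s⁻¹

Coriolis parameter at 23°N:
f = 2Ω sin φ = 2 × 7.29×10⁻⁵ × sin 23° = 5.70×10⁻⁵ s⁻¹
Pressure gradient: |∂P/∂n| = 400 Pa / 253000 m = 1.58×10⁻³ Pa/m
Geostrophic speed: V_g = |∂P/∂n|/(fρ) = 1.58×10⁻³/(5.70×10⁻⁵ × 1.02) = 27.2 m/s
Around a low, centrifugal force acts outward with Coriolis, so pressure-gradient force balances both:
(1/ρ)|∂P/∂n| = fV + V²/R  →  V² + fR·V − fR·V_g = 0
With fR = 5.70×10⁻⁵ × 583×10³ m = 33.2 m/s:
V = [−fR + √((fR)² + 4 fR V_g)]/2 = [−33.2 + √(33.2² + 4×33.2×27.2)]/2 = 17.7 m/s
Subgeostrophic (V < V_g = 27.2 m/s), as expected around a low.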